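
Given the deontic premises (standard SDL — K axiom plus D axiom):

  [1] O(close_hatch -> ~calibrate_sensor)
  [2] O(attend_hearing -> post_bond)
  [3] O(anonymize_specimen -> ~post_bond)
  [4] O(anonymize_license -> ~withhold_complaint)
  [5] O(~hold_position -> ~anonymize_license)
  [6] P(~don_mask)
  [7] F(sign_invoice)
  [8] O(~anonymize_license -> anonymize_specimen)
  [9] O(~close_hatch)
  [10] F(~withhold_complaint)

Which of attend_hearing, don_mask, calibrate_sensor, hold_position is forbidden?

Premise 10 is F(~withhold_complaint), i.e. O(withhold_complaint).
Premise 4 is O(anonymize_license -> ~withhold_complaint); contrapositively O(withhold_complaint -> ~anonymize_license). Since O(withhold_complaint) holds, K gives O(~anonymize_license).
From O(~anonymize_license) and premise 8, O(~anonymize_license -> anonymize_specimen), we obtain O(anonymize_specimen).
Applying K to premise 3 (O(anonymize_specimen -> ~post_bond)) and O(anonymize_specimen) yields O(~post_bond).
Premise 2, O(attend_hearing -> post_bond), contraposes to O(~post_bond -> ~attend_hearing); with O(~post_bond) we get O(~attend_hearing).
So O(~attend_hearing) holds, i.e. attend_hearing is forbidden. None of the other listed options is forbidden under the premises.

attend_hearing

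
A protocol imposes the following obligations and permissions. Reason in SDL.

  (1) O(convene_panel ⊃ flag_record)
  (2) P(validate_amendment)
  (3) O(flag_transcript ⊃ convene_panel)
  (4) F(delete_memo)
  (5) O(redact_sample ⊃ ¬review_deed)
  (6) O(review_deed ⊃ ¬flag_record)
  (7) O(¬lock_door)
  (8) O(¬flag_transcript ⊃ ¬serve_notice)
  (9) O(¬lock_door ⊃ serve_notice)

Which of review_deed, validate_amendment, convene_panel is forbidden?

review_deed

Premise 7 gives O(¬lock_door).
With premise 9, O(¬lock_door ⊃ serve_notice), the K-axiom yields O(serve_notice).
Premise 8 is O(¬flag_transcript ⊃ ¬serve_notice); contrapositively O(serve_notice ⊃ flag_transcript). Since O(serve_notice) holds, K gives O(flag_transcript).
With premise 3, O(flag_transcript ⊃ convene_panel), the K-axiom yields O(convene_panel).
Premise 1 is O(convene_panel ⊃ flag_record); since O(convene_panel), deontic closure gives O(flag_record).
Premise 6, O(review_deed ⊃ ¬flag_record), contraposes to O(flag_record ⊃ ¬review_deed); with O(flag_record) we get O(¬review_deed).
So O(¬review_deed) holds, i.e. review_deed is forbidden. None of the other listed options is forbidden under the premises.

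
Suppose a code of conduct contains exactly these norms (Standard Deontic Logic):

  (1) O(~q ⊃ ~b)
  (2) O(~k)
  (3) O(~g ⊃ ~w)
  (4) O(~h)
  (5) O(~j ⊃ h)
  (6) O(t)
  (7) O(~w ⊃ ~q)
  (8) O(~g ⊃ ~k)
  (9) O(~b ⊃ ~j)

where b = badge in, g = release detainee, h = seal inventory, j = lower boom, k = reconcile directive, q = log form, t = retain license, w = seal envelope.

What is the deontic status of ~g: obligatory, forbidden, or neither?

Forbidden

Premise 4 states O(~h) outright.
Premise 5, O(~j ⊃ h), contraposes to O(~h ⊃ j); with O(~h) we get O(j).
Premise 9 is O(~b ⊃ ~j); contrapositively O(j ⊃ b). Since O(j) holds, K gives O(b).
The contrapositive of premise 1 (O(~q ⊃ ~b)) is O(b ⊃ q), and O(b) is already established, so O(q).
Premise 7, O(~w ⊃ ~q), contraposes to O(q ⊃ w); with O(q) we get O(w).
Premise 3 is O(~g ⊃ ~w); contrapositively O(w ⊃ g). Since O(w) holds, K gives O(g).
Premises 2, 6, 8 do not contribute to this derivation.
Thus O(g), which is F(~g): ~g is forbidden.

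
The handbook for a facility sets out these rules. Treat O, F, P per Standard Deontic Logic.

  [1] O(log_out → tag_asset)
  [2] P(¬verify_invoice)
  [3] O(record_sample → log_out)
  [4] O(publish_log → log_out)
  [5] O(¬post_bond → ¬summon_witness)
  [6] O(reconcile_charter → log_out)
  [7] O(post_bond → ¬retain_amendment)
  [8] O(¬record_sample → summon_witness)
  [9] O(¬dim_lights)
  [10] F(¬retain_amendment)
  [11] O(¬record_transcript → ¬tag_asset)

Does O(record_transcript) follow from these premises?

Yes

Premise 10 is F(¬retain_amendment), i.e. O(retain_amendment).
Premise 7 is O(post_bond → ¬retain_amendment); contrapositively O(retain_amendment → ¬post_bond). Since O(retain_amendment) holds, K gives O(¬post_bond).
Applying K to premise 5 (O(¬post_bond → ¬summon_witness)) and O(¬post_bond) yields O(¬summon_witness).
The contrapositive of premise 8 (O(¬record_sample → summon_witness)) is O(¬summon_witness → record_sample), and O(¬summon_witness) is already established, so O(record_sample).
Applying K to premise 3 (O(record_sample → log_out)) and O(record_sample) yields O(log_out).
From O(log_out) and premise 1, O(log_out → tag_asset), we obtain O(tag_asset).
Premise 11 is O(¬record_transcript → ¬tag_asset); contrapositively O(tag_asset → record_transcript). Since O(tag_asset) holds, K gives O(record_transcript).
Premises 2, 4, 6, 9 do not contribute to this derivation.
So O(record_transcript) follows.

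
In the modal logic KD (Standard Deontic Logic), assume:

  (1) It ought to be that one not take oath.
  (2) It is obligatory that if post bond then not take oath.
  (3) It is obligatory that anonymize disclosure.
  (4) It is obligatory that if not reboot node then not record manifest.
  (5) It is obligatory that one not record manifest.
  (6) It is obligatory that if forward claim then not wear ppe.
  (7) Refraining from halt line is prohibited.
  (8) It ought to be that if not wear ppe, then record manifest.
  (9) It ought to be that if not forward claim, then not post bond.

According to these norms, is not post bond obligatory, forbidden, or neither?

From premise 5 we have O(¬record_manifest).
Premise 8, O(¬wear_ppe → record_manifest), contraposes to O(¬record_manifest → wear_ppe); with O(¬record_manifest) we get O(wear_ppe).
Premise 6 is O(forward_claim → ¬wear_ppe); contrapositively O(wear_ppe → ¬forward_claim). Since O(wear_ppe) holds, K gives O(¬forward_claim).
Applying K to premise 9 (O(¬forward_claim → ¬post_bond)) and O(¬forward_claim) yields O(¬post_bond).
Premises 1, 2, 3, 4, 7 do not contribute to this derivation.
Hence ¬post_bond is obligatory.

Obligatory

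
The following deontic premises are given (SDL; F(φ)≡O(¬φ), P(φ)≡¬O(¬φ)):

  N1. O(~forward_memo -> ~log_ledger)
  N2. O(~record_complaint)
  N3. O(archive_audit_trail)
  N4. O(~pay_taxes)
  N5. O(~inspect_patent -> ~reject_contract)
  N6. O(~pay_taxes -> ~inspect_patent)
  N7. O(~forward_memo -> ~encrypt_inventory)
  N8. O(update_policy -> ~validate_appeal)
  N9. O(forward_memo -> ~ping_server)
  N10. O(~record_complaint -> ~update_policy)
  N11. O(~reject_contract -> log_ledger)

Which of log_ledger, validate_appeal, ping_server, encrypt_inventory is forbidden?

From premise 4 we have O(~pay_taxes).
Premise 6 is O(~pay_taxes -> ~inspect_patent); since O(~pay_taxes), deontic closure gives O(~inspect_patent).
Premise 5 is O(~inspect_patent -> ~reject_contract); since O(~inspect_patent), deontic closure gives O(~reject_contract).
With premise 11, O(~reject_contract -> log_ledger), the K-axiom yields O(log_ledger).
Premise 1 is O(~forward_memo -> ~log_ledger); contrapositively O(log_ledger -> forward_memo). Since O(log_ledger) holds, K gives O(forward_memo).
Premise 9 is O(forward_memo -> ~ping_server); since O(forward_memo), deontic closure gives O(~ping_server).
So O(~ping_server) holds, i.e. ping_server is forbidden. None of the other listed options is forbidden under the premises.

ping_server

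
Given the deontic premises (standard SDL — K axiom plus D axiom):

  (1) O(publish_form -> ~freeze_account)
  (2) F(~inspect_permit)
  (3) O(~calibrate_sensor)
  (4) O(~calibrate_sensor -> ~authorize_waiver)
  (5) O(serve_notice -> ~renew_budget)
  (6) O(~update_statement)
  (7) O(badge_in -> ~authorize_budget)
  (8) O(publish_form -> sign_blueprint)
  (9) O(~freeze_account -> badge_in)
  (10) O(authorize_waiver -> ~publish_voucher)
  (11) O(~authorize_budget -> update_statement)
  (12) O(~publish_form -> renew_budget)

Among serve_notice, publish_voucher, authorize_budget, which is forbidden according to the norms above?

Premise 6 states O(~update_statement) outright.
The contrapositive of premise 11 (O(~authorize_budget -> update_statement)) is O(~update_statement -> authorize_budget), and O(~update_statement) is already established, so O(authorize_budget).
Premise 7 is O(badge_in -> ~authorize_budget); contrapositively O(authorize_budget -> ~badge_in). Since O(authorize_budget) holds, K gives O(~badge_in).
Premise 9 is O(~freeze_account -> badge_in); contrapositively O(~badge_in -> freeze_account). Since O(~badge_in) holds, K gives O(freeze_account).
Premise 1, O(publish_form -> ~freeze_account), contraposes to O(freeze_account -> ~publish_form); with O(freeze_account) we get O(~publish_form).
Premise 12 is O(~publish_form -> renew_budget); since O(~publish_form), deontic closure gives O(renew_budget).
The contrapositive of premise 5 (O(serve_notice -> ~renew_budget)) is O(renew_budget -> ~serve_notice), and O(renew_budget) is already established, so O(~serve_notice).
So O(~serve_notice) holds, i.e. serve_notice is forbidden. None of the other listed options is forbidden under the premises.

serve_notice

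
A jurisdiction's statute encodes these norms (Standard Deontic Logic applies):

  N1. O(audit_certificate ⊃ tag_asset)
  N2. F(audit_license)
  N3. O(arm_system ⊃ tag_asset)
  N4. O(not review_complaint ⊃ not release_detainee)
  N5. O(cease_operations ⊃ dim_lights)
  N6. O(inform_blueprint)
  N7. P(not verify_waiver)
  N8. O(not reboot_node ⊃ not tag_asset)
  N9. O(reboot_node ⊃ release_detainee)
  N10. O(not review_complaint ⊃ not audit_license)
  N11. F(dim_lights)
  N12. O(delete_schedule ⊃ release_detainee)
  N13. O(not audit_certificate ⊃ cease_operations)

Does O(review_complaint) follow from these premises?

Premise 11 is F(dim_lights), i.e. O(not dim_lights).
The contrapositive of premise 5 (O(cease_operations ⊃ dim_lights)) is O(not dim_lights ⊃ not cease_operations), and O(not dim_lights) is already established, so O(not cease_operations).
Premise 13 is O(not audit_certificate ⊃ cease_operations); contrapositively O(not cease_operations ⊃ audit_certificate). Since O(not cease_operations) holds, K gives O(audit_certificate).
With premise 1, O(audit_certificate ⊃ tag_asset), the K-axiom yields O(tag_asset).
The contrapositive of premise 8 (O(not reboot_node ⊃ not tag_asset)) is O(tag_asset ⊃ reboot_node), and O(tag_asset) is already established, so O(reboot_node).
Premise 9 is O(reboot_node ⊃ release_detainee); since O(reboot_node), deontic closure gives O(release_detainee).
Premise 4 is O(not review_complaint ⊃ not release_detainee); contrapositively O(release_detainee ⊃ review_complaint). Since O(release_detainee) holds, K gives O(review_complaint).
Premises 2, 3, 6, 7, 10, 12 do not contribute to this derivation.
So O(review_complaint) follows.

Yes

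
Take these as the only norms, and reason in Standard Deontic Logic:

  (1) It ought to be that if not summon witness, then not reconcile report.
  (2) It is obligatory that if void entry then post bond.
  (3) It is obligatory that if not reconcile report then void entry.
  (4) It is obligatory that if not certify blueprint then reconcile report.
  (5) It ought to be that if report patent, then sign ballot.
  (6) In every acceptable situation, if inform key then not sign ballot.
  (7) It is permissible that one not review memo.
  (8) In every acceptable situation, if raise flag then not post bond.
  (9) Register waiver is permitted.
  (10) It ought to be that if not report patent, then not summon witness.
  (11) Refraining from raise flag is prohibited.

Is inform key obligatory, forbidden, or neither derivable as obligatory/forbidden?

Forbidden

Premise 11, F(¬raise_flag), is equivalent to O(raise_flag).
Applying K to premise 8 (O(raise_flag → ¬post_bond)) and O(raise_flag) yields O(¬post_bond).
Premise 2 is O(void_entry → post_bond); contrapositively O(¬post_bond → ¬void_entry). Since O(¬post_bond) holds, K gives O(¬void_entry).
Premise 3 is O(¬reconcile_report → void_entry); contrapositively O(¬void_entry → reconcile_report). Since O(¬void_entry) holds, K gives O(reconcile_report).
The contrapositive of premise 1 (O(¬summon_witness → ¬reconcile_report)) is O(reconcile_report → summon_witness), and O(reconcile_report) is already established, so O(summon_witness).
The contrapositive of premise 10 (O(¬report_patent → ¬summon_witness)) is O(summon_witness → report_patent), and O(summon_witness) is already established, so O(report_patent).
With premise 5, O(report_patent → sign_ballot), the K-axiom yields O(sign_ballot).
The contrapositive of premise 6 (O(inform_key → ¬sign_ballot)) is O(sign_ballot → ¬inform_key), and O(sign_ballot) is already established, so O(¬inform_key).
Premises 4, 7, 9 do not contribute to this derivation.
Thus O(¬inform_key), which is F(inform_key): inform_key is forbidden.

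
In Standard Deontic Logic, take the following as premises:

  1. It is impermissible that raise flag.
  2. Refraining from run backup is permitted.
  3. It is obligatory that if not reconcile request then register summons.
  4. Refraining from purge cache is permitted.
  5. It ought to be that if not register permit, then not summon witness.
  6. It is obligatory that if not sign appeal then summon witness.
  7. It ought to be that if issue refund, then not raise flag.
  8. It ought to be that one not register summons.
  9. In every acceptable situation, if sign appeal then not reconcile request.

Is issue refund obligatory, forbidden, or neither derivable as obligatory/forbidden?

Premise 7 is O(issue_refund → ¬raise_flag); even if O(¬raise_flag) held, inferring O(issue_refund) would be affirming the consequent — invalid.
No premise or chain of K-axiom applications forces O(issue_refund), and none forces O(¬issue_refund). So issue_refund is neither obligatory nor forbidden under these norms.

Neither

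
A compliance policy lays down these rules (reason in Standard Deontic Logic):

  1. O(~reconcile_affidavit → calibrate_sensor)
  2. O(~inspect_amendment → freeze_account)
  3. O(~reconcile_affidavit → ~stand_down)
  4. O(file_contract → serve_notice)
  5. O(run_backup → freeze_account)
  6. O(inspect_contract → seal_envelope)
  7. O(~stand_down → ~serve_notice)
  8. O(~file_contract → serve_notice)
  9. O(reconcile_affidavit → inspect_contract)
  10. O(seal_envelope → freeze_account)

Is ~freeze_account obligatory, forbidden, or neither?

Premises 8 and 4 cover both cases: O(~file_contract → serve_notice) and O(file_contract → serve_notice). Since ~file_contract ∨ file_contract is a tautology, O(serve_notice) follows.
Premise 7 is O(~stand_down → ~serve_notice); contrapositively O(serve_notice → stand_down). Since O(serve_notice) holds, K gives O(stand_down).
Premise 3, O(~reconcile_affidavit → ~stand_down), contraposes to O(stand_down → reconcile_affidavit); with O(stand_down) we get O(reconcile_affidavit).
Premise 9 is O(reconcile_affidavit → inspect_contract); since O(reconcile_affidavit), deontic closure gives O(inspect_contract).
From O(inspect_contract) and premise 6, O(inspect_contract → seal_envelope), we obtain O(seal_envelope).
With premise 10, O(seal_envelope → freeze_account), the K-axiom yields O(freeze_account).
Premises 1, 2, 5 do not contribute to this derivation.
Thus O(freeze_account), which is F(~freeze_account): ~freeze_account is forbidden.

Forbidden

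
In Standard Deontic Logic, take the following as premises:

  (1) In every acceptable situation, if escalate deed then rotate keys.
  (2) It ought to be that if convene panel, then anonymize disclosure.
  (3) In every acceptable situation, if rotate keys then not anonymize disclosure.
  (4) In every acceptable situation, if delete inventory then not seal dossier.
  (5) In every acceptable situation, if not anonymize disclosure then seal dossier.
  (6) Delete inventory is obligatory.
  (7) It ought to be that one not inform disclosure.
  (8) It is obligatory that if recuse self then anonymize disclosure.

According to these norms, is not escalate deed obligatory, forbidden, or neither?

Obligatory

Premise 6 gives O(delete_inventory).
With premise 4, O(delete_inventory → ¬seal_dossier), the K-axiom yields O(¬seal_dossier).
Premise 5, O(¬anonymize_disclosure → seal_dossier), contraposes to O(¬seal_dossier → anonymize_disclosure); with O(¬seal_dossier) we get O(anonymize_disclosure).
Premise 3, O(rotate_keys → ¬anonymize_disclosure), contraposes to O(anonymize_disclosure → ¬rotate_keys); with O(anonymize_disclosure) we get O(¬rotate_keys).
Premise 1, O(escalate_deed → rotate_keys), contraposes to O(¬rotate_keys → ¬escalate_deed); with O(¬rotate_keys) we get O(¬escalate_deed).
Premises 2, 7, 8 do not contribute to this derivation.
Hence ¬escalate_deed is obligatory.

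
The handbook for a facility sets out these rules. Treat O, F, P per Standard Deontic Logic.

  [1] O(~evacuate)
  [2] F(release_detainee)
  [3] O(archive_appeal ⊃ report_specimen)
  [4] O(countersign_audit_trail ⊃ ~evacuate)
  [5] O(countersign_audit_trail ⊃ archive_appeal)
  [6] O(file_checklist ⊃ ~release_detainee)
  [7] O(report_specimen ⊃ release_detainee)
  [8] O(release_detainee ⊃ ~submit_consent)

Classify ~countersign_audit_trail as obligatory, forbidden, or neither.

Obligatory

F(release_detainee) at premise 2 means O(~release_detainee).
Premise 7, O(report_specimen ⊃ release_detainee), contraposes to O(~release_detainee ⊃ ~report_specimen); with O(~release_detainee) we get O(~report_specimen).
The contrapositive of premise 3 (O(archive_appeal ⊃ report_specimen)) is O(~report_specimen ⊃ ~archive_appeal), and O(~report_specimen) is already established, so O(~archive_appeal).
The contrapositive of premise 5 (O(countersign_audit_trail ⊃ archive_appeal)) is O(~archive_appeal ⊃ ~countersign_audit_trail), and O(~archive_appeal) is already established, so O(~countersign_audit_trail).
Premises 1, 4, 6, 8 do not contribute to this derivation.
Hence ~countersign_audit_trail is obligatory.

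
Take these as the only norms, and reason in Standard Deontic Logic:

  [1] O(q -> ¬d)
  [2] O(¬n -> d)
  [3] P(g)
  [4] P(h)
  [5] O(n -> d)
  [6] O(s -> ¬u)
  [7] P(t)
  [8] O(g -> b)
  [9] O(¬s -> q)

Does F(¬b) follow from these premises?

Premise 8 is O(g -> b), but O(g) is not derivable from the premises (the permission P(g) asserts only ¬O(¬g), not O(g)), so it does not yield O(b).
No other premise forces O(b). An ideal world satisfying every premise can still have ¬b true, so F(¬b) is not derivable.

No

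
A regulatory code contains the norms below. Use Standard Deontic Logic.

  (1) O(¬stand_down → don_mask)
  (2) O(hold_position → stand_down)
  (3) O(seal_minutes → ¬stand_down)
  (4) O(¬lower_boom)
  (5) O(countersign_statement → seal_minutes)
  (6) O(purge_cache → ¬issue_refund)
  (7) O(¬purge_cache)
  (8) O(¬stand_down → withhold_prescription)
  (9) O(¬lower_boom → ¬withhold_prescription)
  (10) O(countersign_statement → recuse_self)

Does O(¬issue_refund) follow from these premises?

Premise 6 is O(purge_cache → ¬issue_refund), but O(purge_cache) is not derivable from the premises, so it does not yield O(¬issue_refund).
No other premise forces O(¬issue_refund). An ideal world satisfying every premise can still have ¬issue_refund false, so O(¬issue_refund) is not derivable.

No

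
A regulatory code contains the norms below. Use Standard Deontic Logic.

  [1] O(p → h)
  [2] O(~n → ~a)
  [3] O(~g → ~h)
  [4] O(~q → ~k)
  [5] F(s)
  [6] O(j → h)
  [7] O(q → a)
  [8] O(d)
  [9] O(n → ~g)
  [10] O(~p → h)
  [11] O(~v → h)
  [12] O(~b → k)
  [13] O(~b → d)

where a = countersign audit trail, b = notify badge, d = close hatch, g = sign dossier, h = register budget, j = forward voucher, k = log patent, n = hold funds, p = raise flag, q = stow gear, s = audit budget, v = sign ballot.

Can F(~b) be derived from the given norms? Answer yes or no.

Premises 1 and 10 cover both cases: O(p → h) and O(~p → h). Since p ∨ ~p is a tautology, O(h) follows.
Premise 3 is O(~g → ~h); contrapositively O(h → g). Since O(h) holds, K gives O(g).
The contrapositive of premise 9 (O(n → ~g)) is O(g → ~n), and O(g) is already established, so O(~n).
Premise 2 is O(~n → ~a); since O(~n), deontic closure gives O(~a).
Premise 7, O(q → a), contraposes to O(~a → ~q); with O(~a) we get O(~q).
With premise 4, O(~q → ~k), the K-axiom yields O(~k).
Premise 12, O(~b → k), contraposes to O(~k → b); with O(~k) we get O(b).
Premises 5, 6, 8, 11, 13 do not contribute to this derivation.
So O(b) holds, i.e. F(~b). The claim follows.

Yes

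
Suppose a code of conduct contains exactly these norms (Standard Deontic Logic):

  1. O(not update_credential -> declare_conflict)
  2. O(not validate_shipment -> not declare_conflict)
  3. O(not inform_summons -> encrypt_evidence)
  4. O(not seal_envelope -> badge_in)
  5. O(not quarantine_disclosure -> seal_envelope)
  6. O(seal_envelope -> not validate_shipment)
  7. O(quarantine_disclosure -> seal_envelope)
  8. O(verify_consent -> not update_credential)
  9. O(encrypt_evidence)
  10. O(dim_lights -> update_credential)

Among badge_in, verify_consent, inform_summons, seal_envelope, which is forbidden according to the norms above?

By case analysis on not quarantine_disclosure: premise 5 gives O(not quarantine_disclosure -> seal_envelope) and premise 7 gives O(quarantine_disclosure -> seal_envelope), so O(seal_envelope) either way.
Applying K to premise 6 (O(seal_envelope -> not validate_shipment)) and O(seal_envelope) yields O(not validate_shipment).
From O(not validate_shipment) and premise 2, O(not validate_shipment -> not declare_conflict), we obtain O(not declare_conflict).
The contrapositive of premise 1 (O(not update_credential -> declare_conflict)) is O(not declare_conflict -> update_credential), and O(not declare_conflict) is already established, so O(update_credential).
Premise 8, O(verify_consent -> not update_credential), contraposes to O(update_credential -> not verify_consent); with O(update_credential) we get O(not verify_consent).
So O(not verify_consent) holds, i.e. verify_consent is forbidden. None of the other listed options is forbidden under the premises.

verify_consent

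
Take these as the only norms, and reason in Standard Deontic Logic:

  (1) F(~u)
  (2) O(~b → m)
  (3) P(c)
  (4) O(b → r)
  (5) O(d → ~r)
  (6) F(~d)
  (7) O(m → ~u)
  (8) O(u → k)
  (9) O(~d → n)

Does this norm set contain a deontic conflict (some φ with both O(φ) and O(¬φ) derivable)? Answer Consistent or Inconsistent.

Premise 6 is F(~d), i.e. O(d).
Applying K to premise 5 (O(d → ~r)) and O(d) yields O(~r).
Premise 4 is O(b → r); contrapositively O(~r → ~b). Since O(~r) holds, K gives O(~b).
From O(~b) and premise 2, O(~b → m), we obtain O(m).
Premise 7 is O(m → ~u); since O(m), deontic closure gives O(~u).
However, F(~u) at premise 1 amounts to O(u).
We now have both O(~u) and O(u) — u is simultaneously obligatory and forbidden, violating the D-axiom.

Inconsistent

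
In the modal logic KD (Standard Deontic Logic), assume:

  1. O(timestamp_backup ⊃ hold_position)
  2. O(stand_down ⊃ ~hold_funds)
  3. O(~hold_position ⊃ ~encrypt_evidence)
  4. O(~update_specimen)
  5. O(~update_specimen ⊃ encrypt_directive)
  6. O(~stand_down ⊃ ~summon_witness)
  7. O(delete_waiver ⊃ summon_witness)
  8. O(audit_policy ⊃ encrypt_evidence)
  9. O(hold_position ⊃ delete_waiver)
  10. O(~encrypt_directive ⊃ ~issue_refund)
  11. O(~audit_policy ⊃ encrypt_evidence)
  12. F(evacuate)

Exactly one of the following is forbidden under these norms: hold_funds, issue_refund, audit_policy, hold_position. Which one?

Premises 8 and 11 cover both cases: O(audit_policy ⊃ encrypt_evidence) and O(~audit_policy ⊃ encrypt_evidence). Since audit_policy ∨ ~audit_policy is a tautology, O(encrypt_evidence) follows.
The contrapositive of premise 3 (O(~hold_position ⊃ ~encrypt_evidence)) is O(encrypt_evidence ⊃ hold_position), and O(encrypt_evidence) is already established, so O(hold_position).
From O(hold_position) and premise 9, O(hold_position ⊃ delete_waiver), we obtain O(delete_waiver).
With premise 7, O(delete_waiver ⊃ summon_witness), the K-axiom yields O(summon_witness).
The contrapositive of premise 6 (O(~stand_down ⊃ ~summon_witness)) is O(summon_witness ⊃ stand_down), and O(summon_witness) is already established, so O(stand_down).
Premise 2 is O(stand_down ⊃ ~hold_funds); since O(stand_down), deontic closure gives O(~hold_funds).
So O(~hold_funds) holds, i.e. hold_funds is forbidden. None of the other listed options is forbidden under the premises.

hold_funds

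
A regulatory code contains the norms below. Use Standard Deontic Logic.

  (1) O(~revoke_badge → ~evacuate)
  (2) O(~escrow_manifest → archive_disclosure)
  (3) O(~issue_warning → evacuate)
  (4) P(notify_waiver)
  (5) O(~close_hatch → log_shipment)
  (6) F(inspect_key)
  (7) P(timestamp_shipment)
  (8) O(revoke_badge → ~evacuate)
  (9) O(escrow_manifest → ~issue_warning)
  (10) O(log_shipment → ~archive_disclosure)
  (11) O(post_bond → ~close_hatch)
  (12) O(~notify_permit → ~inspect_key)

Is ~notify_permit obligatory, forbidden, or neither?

Neither

Premise 12 is O(~notify_permit → ~inspect_key); even if O(~inspect_key) held, inferring O(~notify_permit) would be affirming the consequent — invalid.
No premise or chain of K-axiom applications forces O(~notify_permit), and none forces O(notify_permit). So ~notify_permit is neither obligatory nor forbidden under these norms.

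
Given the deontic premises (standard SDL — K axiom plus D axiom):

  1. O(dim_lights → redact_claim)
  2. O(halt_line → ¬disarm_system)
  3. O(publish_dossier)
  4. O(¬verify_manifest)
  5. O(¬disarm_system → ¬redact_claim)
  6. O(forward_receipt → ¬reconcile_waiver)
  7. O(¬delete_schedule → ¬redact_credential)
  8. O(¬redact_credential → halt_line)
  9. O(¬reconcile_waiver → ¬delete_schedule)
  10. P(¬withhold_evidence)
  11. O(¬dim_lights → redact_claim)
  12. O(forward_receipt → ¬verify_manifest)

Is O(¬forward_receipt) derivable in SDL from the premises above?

Yes

By case analysis on ¬dim_lights: premise 11 gives O(¬dim_lights → redact_claim) and premise 1 gives O(dim_lights → redact_claim), so O(redact_claim) either way.
Premise 5 is O(¬disarm_system → ¬redact_claim); contrapositively O(redact_claim → disarm_system). Since O(redact_claim) holds, K gives O(disarm_system).
The contrapositive of premise 2 (O(halt_line → ¬disarm_system)) is O(disarm_system → ¬halt_line), and O(disarm_system) is already established, so O(¬halt_line).
Premise 8 is O(¬redact_credential → halt_line); contrapositively O(¬halt_line → redact_credential). Since O(¬halt_line) holds, K gives O(redact_credential).
Premise 7 is O(¬delete_schedule → ¬redact_credential); contrapositively O(redact_credential → delete_schedule). Since O(redact_credential) holds, K gives O(delete_schedule).
The contrapositive of premise 9 (O(¬reconcile_waiver → ¬delete_schedule)) is O(delete_schedule → reconcile_waiver), and O(delete_schedule) is already established, so O(reconcile_waiver).
Premise 6 is O(forward_receipt → ¬reconcile_waiver); contrapositively O(reconcile_waiver → ¬forward_receipt). Since O(reconcile_waiver) holds, K gives O(¬forward_receipt).
Premises 3, 4, 10, 12 do not contribute to this derivation.
So O(¬forward_receipt) follows.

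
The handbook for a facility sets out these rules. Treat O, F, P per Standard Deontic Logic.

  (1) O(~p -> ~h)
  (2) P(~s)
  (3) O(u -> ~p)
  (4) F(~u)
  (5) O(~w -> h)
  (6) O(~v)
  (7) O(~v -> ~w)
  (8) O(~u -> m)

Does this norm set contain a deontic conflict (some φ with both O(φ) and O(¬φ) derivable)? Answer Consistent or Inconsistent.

Premise 4 is F(~u), i.e. O(u).
From O(u) and premise 3, O(u -> ~p), we obtain O(~p).
Applying K to premise 1 (O(~p -> ~h)) and O(~p) yields O(~h).
Premise 5 is O(~w -> h); contrapositively O(~h -> w). Since O(~h) holds, K gives O(w).
Premise 7 is O(~v -> ~w); contrapositively O(w -> v). Since O(w) holds, K gives O(v).
But premise 6 directly asserts O(~v).
We now have both O(v) and O(~v) — v is simultaneously obligatory and forbidden, violating the D-axiom.

Inconsistent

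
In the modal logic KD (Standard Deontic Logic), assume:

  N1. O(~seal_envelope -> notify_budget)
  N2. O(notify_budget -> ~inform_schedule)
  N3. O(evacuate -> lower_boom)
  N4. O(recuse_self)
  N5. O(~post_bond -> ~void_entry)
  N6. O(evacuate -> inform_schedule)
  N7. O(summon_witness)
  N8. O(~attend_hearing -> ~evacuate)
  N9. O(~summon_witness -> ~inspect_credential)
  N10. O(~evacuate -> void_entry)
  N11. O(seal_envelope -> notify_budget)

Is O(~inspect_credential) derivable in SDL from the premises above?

Premise 9 is O(~summon_witness -> ~inspect_credential), but O(~summon_witness) is not derivable from the premises, so it does not yield O(~inspect_credential).
No other premise forces O(~inspect_credential). An ideal world satisfying every premise can still have ~inspect_credential false, so O(~inspect_credential) is not derivable.

No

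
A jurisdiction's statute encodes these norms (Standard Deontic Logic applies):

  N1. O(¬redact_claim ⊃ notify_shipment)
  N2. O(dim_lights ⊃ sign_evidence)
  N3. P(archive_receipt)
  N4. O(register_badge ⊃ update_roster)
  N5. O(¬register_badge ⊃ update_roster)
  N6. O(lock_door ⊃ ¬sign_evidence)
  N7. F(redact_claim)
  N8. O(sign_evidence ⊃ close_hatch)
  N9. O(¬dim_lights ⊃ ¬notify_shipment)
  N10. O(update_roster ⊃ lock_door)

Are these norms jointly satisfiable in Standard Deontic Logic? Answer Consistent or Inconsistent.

Inconsistent

By case analysis on register_badge: premise 4 gives O(register_badge ⊃ update_roster) and premise 5 gives O(¬register_badge ⊃ update_roster), so O(update_roster) either way.
From O(update_roster) and premise 10, O(update_roster ⊃ lock_door), we obtain O(lock_door).
From O(lock_door) and premise 6, O(lock_door ⊃ ¬sign_evidence), we obtain O(¬sign_evidence).
Premise 2 is O(dim_lights ⊃ sign_evidence); contrapositively O(¬sign_evidence ⊃ ¬dim_lights). Since O(¬sign_evidence) holds, K gives O(¬dim_lights).
With premise 9, O(¬dim_lights ⊃ ¬notify_shipment), the K-axiom yields O(¬notify_shipment).
Premise 1 is O(¬redact_claim ⊃ notify_shipment); contrapositively O(¬notify_shipment ⊃ redact_claim). Since O(¬notify_shipment) holds, K gives O(redact_claim).
Yet premise 7 is F(redact_claim), i.e. O(¬redact_claim).
We now have both O(redact_claim) and O(¬redact_claim) — redact_claim is simultaneously obligatory and forbidden, violating the D-axiom.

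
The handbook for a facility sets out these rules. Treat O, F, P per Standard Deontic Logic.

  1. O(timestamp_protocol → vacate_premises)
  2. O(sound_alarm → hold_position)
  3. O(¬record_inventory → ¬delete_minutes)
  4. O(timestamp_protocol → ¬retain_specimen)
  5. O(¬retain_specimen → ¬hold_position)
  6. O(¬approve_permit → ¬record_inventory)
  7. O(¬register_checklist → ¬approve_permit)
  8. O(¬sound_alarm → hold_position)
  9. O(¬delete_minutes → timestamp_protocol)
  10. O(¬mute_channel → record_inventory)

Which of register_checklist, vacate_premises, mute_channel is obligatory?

Premises 8 and 2 are O(¬sound_alarm → hold_position) and O(sound_alarm → hold_position); every ideal world satisfies ¬sound_alarm or sound_alarm, so in either case hold_position holds — hence O(hold_position).
Premise 5, O(¬retain_specimen → ¬hold_position), contraposes to O(hold_position → retain_specimen); with O(hold_position) we get O(retain_specimen).
Premise 4, O(timestamp_protocol → ¬retain_specimen), contraposes to O(retain_specimen → ¬timestamp_protocol); with O(retain_specimen) we get O(¬timestamp_protocol).
The contrapositive of premise 9 (O(¬delete_minutes → timestamp_protocol)) is O(¬timestamp_protocol → delete_minutes), and O(¬timestamp_protocol) is already established, so O(delete_minutes).
The contrapositive of premise 3 (O(¬record_inventory → ¬delete_minutes)) is O(delete_minutes → record_inventory), and O(delete_minutes) is already established, so O(record_inventory).
Premise 6, O(¬approve_permit → ¬record_inventory), contraposes to O(record_inventory → approve_permit); with O(record_inventory) we get O(approve_permit).
Premise 7 is O(¬register_checklist → ¬approve_permit); contrapositively O(approve_permit → register_checklist). Since O(approve_permit) holds, K gives O(register_checklist).
So O(register_checklist) holds — register_checklist is obligatory. None of the other listed options is made obligatory by any chain of premises.

register_checklist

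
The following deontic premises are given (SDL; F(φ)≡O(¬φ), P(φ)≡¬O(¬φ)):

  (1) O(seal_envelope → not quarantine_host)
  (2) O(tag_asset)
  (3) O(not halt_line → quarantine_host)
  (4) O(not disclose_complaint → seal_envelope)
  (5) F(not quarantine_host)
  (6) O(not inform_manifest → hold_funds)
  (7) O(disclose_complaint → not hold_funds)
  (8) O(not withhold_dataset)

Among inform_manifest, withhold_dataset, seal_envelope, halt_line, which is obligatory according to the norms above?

F(not quarantine_host) at premise 5 means O(quarantine_host).
The contrapositive of premise 1 (O(seal_envelope → not quarantine_host)) is O(quarantine_host → not seal_envelope), and O(quarantine_host) is already established, so O(not seal_envelope).
Premise 4, O(not disclose_complaint → seal_envelope), contraposes to O(not seal_envelope → disclose_complaint); with O(not seal_envelope) we get O(disclose_complaint).
From O(disclose_complaint) and premise 7, O(disclose_complaint → not hold_funds), we obtain O(not hold_funds).
The contrapositive of premise 6 (O(not inform_manifest → hold_funds)) is O(not hold_funds → inform_manifest), and O(not hold_funds) is already established, so O(inform_manifest).
So O(inform_manifest) holds — inform_manifest is obligatory. None of the other listed options is made obligatory by any chain of premises.

inform_manifest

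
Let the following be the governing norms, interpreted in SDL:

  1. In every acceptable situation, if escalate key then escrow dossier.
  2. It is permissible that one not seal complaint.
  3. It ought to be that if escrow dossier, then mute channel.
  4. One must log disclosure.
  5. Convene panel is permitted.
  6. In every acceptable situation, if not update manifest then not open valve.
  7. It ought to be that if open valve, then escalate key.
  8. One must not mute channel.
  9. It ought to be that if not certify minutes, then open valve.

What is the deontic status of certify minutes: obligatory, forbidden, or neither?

Obligatory

Premise 8 is F(mute_channel), i.e. O(¬mute_channel).
Premise 3, O(escrow_dossier → mute_channel), contraposes to O(¬mute_channel → ¬escrow_dossier); with O(¬mute_channel) we get O(¬escrow_dossier).
Premise 1, O(escalate_key → escrow_dossier), contraposes to O(¬escrow_dossier → ¬escalate_key); with O(¬escrow_dossier) we get O(¬escalate_key).
The contrapositive of premise 7 (O(open_valve → escalate_key)) is O(¬escalate_key → ¬open_valve), and O(¬escalate_key) is already established, so O(¬open_valve).
Premise 9, O(¬certify_minutes → open_valve), contraposes to O(¬open_valve → certify_minutes); with O(¬open_valve) we get O(certify_minutes).
Premises 2, 4, 5, 6 do not contribute to this derivation.
Hence certify_minutes is obligatory.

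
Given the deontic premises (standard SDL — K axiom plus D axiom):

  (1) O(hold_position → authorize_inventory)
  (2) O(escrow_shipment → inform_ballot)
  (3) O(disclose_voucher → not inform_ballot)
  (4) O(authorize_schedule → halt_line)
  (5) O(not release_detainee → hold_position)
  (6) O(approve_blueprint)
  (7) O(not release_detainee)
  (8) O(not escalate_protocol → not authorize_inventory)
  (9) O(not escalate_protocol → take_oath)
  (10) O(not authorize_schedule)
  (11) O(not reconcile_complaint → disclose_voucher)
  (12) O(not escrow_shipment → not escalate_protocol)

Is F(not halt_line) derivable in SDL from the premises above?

No

Premise 4 is O(authorize_schedule → halt_line), but O(authorize_schedule) is not derivable from the premises, so it does not yield O(halt_line).
No other premise forces O(halt_line). An ideal world satisfying every premise can still have not halt_line true, so F(not halt_line) is not derivable.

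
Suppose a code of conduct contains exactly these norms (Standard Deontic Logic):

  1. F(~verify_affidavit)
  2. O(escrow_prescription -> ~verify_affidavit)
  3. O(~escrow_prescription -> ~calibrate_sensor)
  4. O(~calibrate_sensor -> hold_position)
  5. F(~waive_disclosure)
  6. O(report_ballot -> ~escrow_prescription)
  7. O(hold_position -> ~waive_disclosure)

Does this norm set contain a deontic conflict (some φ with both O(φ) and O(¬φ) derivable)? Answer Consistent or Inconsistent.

Inconsistent

F(~verify_affidavit) at premise 1 means O(verify_affidavit).
The contrapositive of premise 2 (O(escrow_prescription -> ~verify_affidavit)) is O(verify_affidavit -> ~escrow_prescription), and O(verify_affidavit) is already established, so O(~escrow_prescription).
Premise 3 is O(~escrow_prescription -> ~calibrate_sensor); since O(~escrow_prescription), deontic closure gives O(~calibrate_sensor).
Premise 4 is O(~calibrate_sensor -> hold_position); since O(~calibrate_sensor), deontic closure gives O(hold_position).
Premise 7 is O(hold_position -> ~waive_disclosure); since O(hold_position), deontic closure gives O(~waive_disclosure).
But premise 5, F(~waive_disclosure), means O(waive_disclosure).
We now have both O(~waive_disclosure) and O(waive_disclosure) — waive_disclosure is simultaneously obligatory and forbidden, violating the D-axiom.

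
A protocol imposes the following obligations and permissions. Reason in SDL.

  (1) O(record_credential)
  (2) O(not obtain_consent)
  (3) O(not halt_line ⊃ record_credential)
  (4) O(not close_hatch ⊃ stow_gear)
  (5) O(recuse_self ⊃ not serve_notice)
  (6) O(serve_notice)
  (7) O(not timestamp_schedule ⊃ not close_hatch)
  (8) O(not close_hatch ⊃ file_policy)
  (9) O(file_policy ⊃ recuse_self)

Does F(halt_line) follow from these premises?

Premise 3 is O(not halt_line ⊃ record_credential); even if O(record_credential) held, inferring O(not halt_line) would be affirming the consequent — invalid.
No other premise forces O(not halt_line). An ideal world satisfying every premise can still have halt_line true, so F(halt_line) is not derivable.

No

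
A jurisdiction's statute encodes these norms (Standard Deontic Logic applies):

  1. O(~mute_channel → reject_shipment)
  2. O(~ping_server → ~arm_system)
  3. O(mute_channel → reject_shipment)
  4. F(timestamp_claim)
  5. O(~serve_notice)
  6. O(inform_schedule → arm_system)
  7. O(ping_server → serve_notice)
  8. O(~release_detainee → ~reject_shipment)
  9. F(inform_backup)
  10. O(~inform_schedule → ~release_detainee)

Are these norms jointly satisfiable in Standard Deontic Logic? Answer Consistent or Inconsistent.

Premises 3 and 1 cover both cases: O(mute_channel → reject_shipment) and O(~mute_channel → reject_shipment). Since mute_channel ∨ ~mute_channel is a tautology, O(reject_shipment) follows.
The contrapositive of premise 8 (O(~release_detainee → ~reject_shipment)) is O(reject_shipment → release_detainee), and O(reject_shipment) is already established, so O(release_detainee).
Premise 10, O(~inform_schedule → ~release_detainee), contraposes to O(release_detainee → inform_schedule); with O(release_detainee) we get O(inform_schedule).
With premise 6, O(inform_schedule → arm_system), the K-axiom yields O(arm_system).
Premise 2 is O(~ping_server → ~arm_system); contrapositively O(arm_system → ping_server). Since O(arm_system) holds, K gives O(ping_server).
Applying K to premise 7 (O(ping_server → serve_notice)) and O(ping_server) yields O(serve_notice).
But premise 5 directly asserts O(~serve_notice).
We now have both O(serve_notice) and O(~serve_notice) — serve_notice is simultaneously obligatory and forbidden, violating the D-axiom.

Inconsistent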